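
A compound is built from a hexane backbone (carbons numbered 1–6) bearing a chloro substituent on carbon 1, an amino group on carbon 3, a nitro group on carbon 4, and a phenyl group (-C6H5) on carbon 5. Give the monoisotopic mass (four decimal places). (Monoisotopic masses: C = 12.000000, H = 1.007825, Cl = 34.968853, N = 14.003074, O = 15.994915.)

Atom tally by fragment:
  ClCH2 → C:1 H:2 Cl:1
  CH2 → C:1 H:2
  CH(NH2) → C:1 H:3 N:1
  CH(NO2) → C:1 H:1 N:1 O:2
  CH(C6H5) → C:7 H:6
  CH3 → C:1 H:3
Element totals:
  C: 12
  H: 17
  Cl: 1
  N: 2
  O: 2
Molecular formula: C12H17ClN2O2.
  M = 12(12.0) + 17(1.007825) + 34.968853 + 2(14.003074) + 2(15.994915)
    = 144.000000 + 17.133025 + 34.968853 + 28.006148 + 31.989830 = 256.097856

256.0979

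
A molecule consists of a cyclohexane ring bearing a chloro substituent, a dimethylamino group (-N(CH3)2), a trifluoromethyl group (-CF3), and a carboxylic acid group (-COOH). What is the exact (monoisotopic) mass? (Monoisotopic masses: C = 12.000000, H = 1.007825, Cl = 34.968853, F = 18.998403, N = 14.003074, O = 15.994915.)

Atom tally by fragment:
  cyclohexane ring core → C:6 H:12
  (− 4 ring H displaced by substituents)
  + Cl → Cl:1
  + N(CH3)2 → N:1 C:2 H:6
  + CF3 → C:1 F:3
  + COOH → C:1 H:1 O:2
Element totals:
  C: 10
  H: 15
  Cl: 1
  F: 3
  N: 1
  O: 2
Molecular formula: C10H15ClF3NO2.
  M = 10(12.0) + 15(1.007825) + 34.968853 + 3(18.998403) + 14.003074 + 2(15.994915)
    = 120.000000 + 15.117375 + 34.968853 + 56.995209 + 14.003074 + 31.989830 = 273.074341

273.0743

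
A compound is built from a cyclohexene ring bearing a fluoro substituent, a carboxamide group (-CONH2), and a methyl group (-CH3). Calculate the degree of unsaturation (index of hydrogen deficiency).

3

Atom tally by fragment:
  cyclohexene ring core → C:6 H:10
  (− 3 ring H displaced by substituents)
  + F → F:1
  + CONH2 → C:1 H:2 O:1 N:1
  + CH3 → C:1 H:3
Element totals:
  C: 8
  H: 12
  F: 1
  N: 1
  O: 1
Molecular formula: C8H12FNO.
DoU = (2C + 2 + N − H − X) / 2 = (2·8 + 2 + 1 − 12 − 1) / 2 = 3.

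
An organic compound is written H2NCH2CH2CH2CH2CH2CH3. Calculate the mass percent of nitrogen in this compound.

13.84%

Atom tally by fragment:
  H2NCH2 → C:1 H:4 N:1
  CH2 → C:1 H:2
  CH2 → C:1 H:2
  CH2 → C:1 H:2
  CH2 → C:1 H:2
  CH3 → C:1 H:3
Element totals:
  C: 6
  H: 15
  N: 1
Molecular formula: C6H15N.
Molar mass = 101.193 g/mol.
Mass from N: 1 × 14.007 = 14.007 g/mol.
%N = 14.007 / 101.193 × 100 = 13.84%.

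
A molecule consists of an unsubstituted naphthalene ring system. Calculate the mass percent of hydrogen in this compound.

Atom tally by fragment:
  naphthalene ring system core → C:10 H:8
Element totals:
  C: 10
  H: 8
Molecular formula: C10H8.
Molar mass = 128.174 g/mol.
Mass from H: 8 × 1.008 = 8.064 g/mol.
%H = 8.064 / 128.174 × 100 = 6.29%.

6.29%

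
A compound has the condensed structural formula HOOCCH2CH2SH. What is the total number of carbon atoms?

3

Atom tally by fragment:
  HOOCCH2 → C:2 H:3 O:2
  CH2SH → C:1 H:3 S:1
Element totals:
  C: 3
  H: 6
  O: 2
  S: 1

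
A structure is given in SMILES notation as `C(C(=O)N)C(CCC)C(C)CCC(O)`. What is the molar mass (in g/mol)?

Atom tally by fragment:
  H2NOCCH2 → C:2 H:4 O:1 N:1
  CH(CH2CH2CH3) → C:4 H:8
  CH(CH3) → C:2 H:4
  CH2 → C:1 H:2
  CH2 → C:1 H:2
  CH2OH → C:1 H:3 O:1
Element totals:
  C: 11
  H: 23
  N: 1
  O: 2
Molecular formula: C11H23NO2.
  M = 11(12.011) + 23(1.008) + 14.007 + 2(15.999)
    = 132.121 + 23.184 + 14.007 + 31.998 = 201.310

201.31 g/mol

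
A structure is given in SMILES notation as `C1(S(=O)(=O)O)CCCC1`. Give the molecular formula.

C5H10O3S

Atom tally by fragment:
  cyclopentane ring core → C:5 H:10
  (− 1 ring H displaced by substituents)
  + SO3H → S:1 O:3 H:1
Element totals:
  C: 5
  H: 10
  O: 3
  S: 1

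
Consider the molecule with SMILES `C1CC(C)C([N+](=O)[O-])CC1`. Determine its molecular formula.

C7H13NO2

Atom tally by fragment:
  cyclohexane ring core → C:6 H:12
  (− 2 ring H displaced by substituents)
  + CH3 → C:1 H:3
  + NO2 → N:1 O:2
Element totals:
  C: 7
  H: 13
  N: 1
  O: 2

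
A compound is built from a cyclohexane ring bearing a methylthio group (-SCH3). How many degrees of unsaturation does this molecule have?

1

Atom tally by fragment:
  cyclohexane ring core → C:6 H:12
  (− 1 ring H displaced by substituents)
  + SCH3 → C:1 H:3 S:1
Element totals:
  C: 7
  H: 14
  S: 1
Molecular formula: C7H14S.
DoU = (2C + 2 + N − H − X) / 2 = (2·7 + 2 + 0 − 14 − 0) / 2 = 1.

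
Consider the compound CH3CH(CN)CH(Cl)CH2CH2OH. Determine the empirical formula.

C6H10ClNO

Atom tally by fragment:
  CH3 → C:1 H:3
  CH(CN) → C:2 H:1 N:1
  CH(Cl) → C:1 H:1 Cl:1
  CH2CH2OH → C:2 H:5 O:1
Element totals:
  C: 6
  H: 10
  Cl: 1
  N: 1
  O: 1
Molecular formula: C6H10ClNO.
gcd of subscripts (6, 1, 10, 1, 1) = 1, so the empirical formula equals the molecular formula.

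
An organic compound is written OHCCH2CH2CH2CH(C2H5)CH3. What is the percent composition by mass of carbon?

Atom tally by fragment:
  OHCCH2 → C:2 H:3 O:1
  CH2 → C:1 H:2
  CH2 → C:1 H:2
  CH(C2H5) → C:3 H:6
  CH3 → C:1 H:3
Element totals:
  C: 8
  H: 16
  O: 1
Molecular formula: C8H16O.
Molar mass = 128.215 g/mol.
Mass from C: 8 × 12.011 = 96.088 g/mol.
%C = 96.088 / 128.215 × 100 = 74.94%.

74.94%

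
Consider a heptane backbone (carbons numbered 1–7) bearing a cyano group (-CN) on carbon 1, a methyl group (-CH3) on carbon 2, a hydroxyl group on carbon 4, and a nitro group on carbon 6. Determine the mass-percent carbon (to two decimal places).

Atom tally by fragment:
  NCCH2 → C:2 H:2 N:1
  CH(CH3) → C:2 H:4
  CH2 → C:1 H:2
  CH(OH) → C:1 H:2 O:1
  CH2 → C:1 H:2
  CH(NO2) → C:1 H:1 N:1 O:2
  CH3 → C:1 H:3
Element totals:
  C: 9
  H: 16
  N: 2
  O: 3
Molecular formula: C9H16N2O3.
Molar mass = 200.238 g/mol.
Mass from C: 9 × 12.011 = 108.099 g/mol.
%C = 108.099 / 200.238 × 100 = 53.99%.

53.99%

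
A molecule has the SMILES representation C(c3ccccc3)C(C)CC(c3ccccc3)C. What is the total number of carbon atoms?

18

Atom tally by fragment:
  C6H5CH2 → C:7 H:7
  CH(CH3) → C:2 H:4
  CH2 → C:1 H:2
  CH(C6H5) → C:7 H:6
  CH3 → C:1 H:3
Element totals:
  C: 18
  H: 22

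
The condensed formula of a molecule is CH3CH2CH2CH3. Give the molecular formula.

Atom tally by fragment:
  CH3 → C:1 H:3
  CH2 → C:1 H:2
  CH2 → C:1 H:2
  CH3 → C:1 H:3
Element totals:
  C: 4
  H: 10

C4H10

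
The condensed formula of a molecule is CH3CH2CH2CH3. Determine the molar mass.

Atom tally by fragment:
  CH3 → C:1 H:3
  CH2 → C:1 H:2
  CH2 → C:1 H:2
  CH3 → C:1 H:3
Element totals:
  C: 4
  H: 10
Molecular formula: C4H10.
  M = 4(12.011) + 10(1.008)
    = 48.044 + 10.080 = 58.124

58.12 g/mol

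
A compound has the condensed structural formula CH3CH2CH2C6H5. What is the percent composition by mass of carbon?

89.94%

Atom tally by fragment:
  CH3 → C:1 H:3
  CH2 → C:1 H:2
  CH2C6H5 → C:7 H:7
Element totals:
  C: 9
  H: 12
Molecular formula: C9H12.
Molar mass = 120.195 g/mol.
Mass from C: 9 × 12.011 = 108.099 g/mol.
%C = 108.099 / 120.195 × 100 = 89.94%.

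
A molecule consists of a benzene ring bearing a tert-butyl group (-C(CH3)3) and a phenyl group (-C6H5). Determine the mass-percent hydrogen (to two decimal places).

8.63%

Atom tally by fragment:
  benzene ring core → C:6 H:6
  (− 2 ring H displaced by substituents)
  + C(CH3)3 → C:4 H:9
  + C6H5 → C:6 H:5
Element totals:
  C: 16
  H: 18
Molecular formula: C16H18.
Molar mass = 210.320 g/mol.
Mass from H: 18 × 1.008 = 18.144 g/mol.
%H = 18.144 / 210.320 × 100 = 8.63%.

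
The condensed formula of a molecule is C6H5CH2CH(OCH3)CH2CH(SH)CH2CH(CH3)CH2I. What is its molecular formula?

Atom tally by fragment:
  C6H5CH2 → C:7 H:7
  CH(OCH3) → C:2 H:4 O:1
  CH2 → C:1 H:2
  CH(SH) → C:1 H:2 S:1
  CH2 → C:1 H:2
  CH(CH3) → C:2 H:4
  CH2I → C:1 H:2 I:1
Element totals:
  C: 15
  H: 23
  I: 1
  O: 1
  S: 1

C15H23IOS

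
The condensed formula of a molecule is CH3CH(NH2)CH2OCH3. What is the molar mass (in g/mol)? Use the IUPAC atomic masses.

Element totals:
  C: 4
  H: 11
  N: 1
  O: 1
Molecular formula: C4H11NO.
  M = 4(12.011) + 11(1.008) + 14.007 + 15.999
    = 48.044 + 11.088 + 14.007 + 15.999 = 89.138

89.14 g/mol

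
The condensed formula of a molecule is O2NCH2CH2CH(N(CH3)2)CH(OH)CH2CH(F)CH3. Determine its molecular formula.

C9H19FN2O3

Atom tally by fragment:
  O2NCH2 → C:1 H:2 N:1 O:2
  CH2 → C:1 H:2
  CH(N(CH3)2) → C:3 H:7 N:1
  CH(OH) → C:1 H:2 O:1
  CH2 → C:1 H:2
  CH(F) → C:1 H:1 F:1
  CH3 → C:1 H:3
Element totals:
  C: 9
  H: 19
  F: 1
  N: 2
  O: 3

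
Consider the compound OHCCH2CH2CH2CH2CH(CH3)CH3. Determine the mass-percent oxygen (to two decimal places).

Atom tally by fragment:
  OHCCH2 → C:2 H:3 O:1
  CH2 → C:1 H:2
  CH2 → C:1 H:2
  CH2 → C:1 H:2
  CH(CH3) → C:2 H:4
  CH3 → C:1 H:3
Element totals:
  C: 8
  H: 16
  O: 1
Molecular formula: C8H16O.
Molar mass = 128.215 g/mol.
Mass from O: 1 × 15.999 = 15.999 g/mol.
%O = 15.999 / 128.215 × 100 = 12.48%.

12.48%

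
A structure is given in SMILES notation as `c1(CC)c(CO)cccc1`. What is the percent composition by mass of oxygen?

Atom tally by fragment:
  benzene ring core → C:6 H:6
  (− 2 ring H displaced by substituents)
  + C2H5 → C:2 H:5
  + CH2OH → C:1 H:3 O:1
Element totals:
  C: 9
  H: 12
  O: 1
Molecular formula: C9H12O.
Molar mass = 136.194 g/mol.
Mass from O: 1 × 15.999 = 15.999 g/mol.
%O = 15.999 / 136.194 × 100 = 11.75%.

11.75%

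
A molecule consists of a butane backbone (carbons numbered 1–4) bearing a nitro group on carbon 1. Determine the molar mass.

103.12 g/mol

Atom tally by fragment:
  O2NCH2 → C:1 H:2 N:1 O:2
  CH2 → C:1 H:2
  CH2 → C:1 H:2
  CH3 → C:1 H:3
Element totals:
  C: 4
  H: 9
  N: 1
  O: 2
Molecular formula: C4H9NO2.
  M = 4(12.011) + 9(1.008) + 14.007 + 2(15.999)
    = 48.044 + 9.072 + 14.007 + 31.998 = 103.121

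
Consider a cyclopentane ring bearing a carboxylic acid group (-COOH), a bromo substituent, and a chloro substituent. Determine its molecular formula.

Atom tally by fragment:
  cyclopentane ring core → C:5 H:10
  (− 3 ring H displaced by substituents)
  + COOH → C:1 H:1 O:2
  + Br → Br:1
  + Cl → Cl:1
Element totals:
  C: 6
  H: 8
  Br: 1
  Cl: 1
  O: 2

C6H8BrClO2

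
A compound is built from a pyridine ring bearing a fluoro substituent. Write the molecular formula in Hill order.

Atom tally by fragment:
  pyridine ring core → C:5 H:5 N:1
  (− 1 ring H displaced by substituents)
  + F → F:1
Element totals:
  C: 5
  H: 4
  F: 1
  N: 1

C5H4FN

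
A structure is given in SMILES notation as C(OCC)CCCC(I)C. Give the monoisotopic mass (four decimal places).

Atom tally by fragment:
  C2H5OCH2 → C:3 H:7 O:1
  CH2 → C:1 H:2
  CH2 → C:1 H:2
  CH2 → C:1 H:2
  CH(I) → C:1 H:1 I:1
  CH3 → C:1 H:3
Element totals:
  C: 8
  H: 17
  I: 1
  O: 1
Molecular formula: C8H17IO.
  M = 8(12.0) + 17(1.007825) + 126.904472 + 15.994915
    = 96.000000 + 17.133025 + 126.904472 + 15.994915 = 256.032412

256.0324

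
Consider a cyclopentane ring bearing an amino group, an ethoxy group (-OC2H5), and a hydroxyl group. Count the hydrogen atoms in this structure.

Atom tally by fragment:
  cyclopentane ring core → C:5 H:10
  (− 3 ring H displaced by substituents)
  + NH2 → N:1 H:2
  + OC2H5 → C:2 H:5 O:1
  + OH → O:1 H:1
Element totals:
  C: 7
  H: 15
  N: 1
  O: 2

15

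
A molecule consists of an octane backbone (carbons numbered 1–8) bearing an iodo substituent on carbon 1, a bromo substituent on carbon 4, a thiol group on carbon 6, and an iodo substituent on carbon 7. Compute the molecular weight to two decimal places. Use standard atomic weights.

Atom tally by fragment:
  ICH2 → C:1 H:2 I:1
  CH2 → C:1 H:2
  CH2 → C:1 H:2
  CH(Br) → C:1 H:1 Br:1
  CH2 → C:1 H:2
  CH(SH) → C:1 H:2 S:1
  CH(I) → C:1 H:1 I:1
  CH3 → C:1 H:3
Element totals:
  C: 8
  H: 15
  Br: 1
  I: 2
  S: 1
Molecular formula: C8H15BrI2S.
  M = 8(12.011) + 15(1.008) + 79.904 + 2(126.904) + 32.06
    = 96.088 + 15.120 + 79.904 + 253.808 + 32.060 = 476.980

476.98 g/mol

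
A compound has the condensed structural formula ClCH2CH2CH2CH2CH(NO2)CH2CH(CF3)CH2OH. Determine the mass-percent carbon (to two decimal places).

Atom tally by fragment:
  ClCH2 → C:1 H:2 Cl:1
  CH2 → C:1 H:2
  CH2 → C:1 H:2
  CH2 → C:1 H:2
  CH(NO2) → C:1 H:1 N:1 O:2
  CH2 → C:1 H:2
  CH(CF3) → C:2 H:1 F:3
  CH2OH → C:1 H:3 O:1
Element totals:
  C: 9
  H: 15
  Cl: 1
  F: 3
  N: 1
  O: 3
Molecular formula: C9H15ClF3NO3.
Molar mass = 277.667 g/mol.
Mass from C: 9 × 12.011 = 108.099 g/mol.
%C = 108.099 / 277.667 × 100 = 38.93%.

38.93%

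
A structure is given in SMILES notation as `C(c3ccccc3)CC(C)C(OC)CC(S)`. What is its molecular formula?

Atom tally by fragment:
  C6H5CH2 → C:7 H:7
  CH2 → C:1 H:2
  CH(CH3) → C:2 H:4
  CH(OCH3) → C:2 H:4 O:1
  CH2 → C:1 H:2
  CH2SH → C:1 H:3 S:1
Element totals:
  C: 14
  H: 22
  O: 1
  S: 1

C14H22OS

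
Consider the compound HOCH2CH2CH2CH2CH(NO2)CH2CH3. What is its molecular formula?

C7H15NO3

Atom tally by fragment:
  HOCH2 → C:1 H:3 O:1
  CH2 → C:1 H:2
  CH2 → C:1 H:2
  CH2 → C:1 H:2
  CH(NO2) → C:1 H:1 N:1 O:2
  CH2 → C:1 H:2
  CH3 → C:1 H:3
Element totals:
  C: 7
  H: 15
  N: 1
  O: 3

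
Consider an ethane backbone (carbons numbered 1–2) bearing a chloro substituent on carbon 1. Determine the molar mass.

64.51 g/mol

Atom tally by fragment:
  ClCH2 → C:1 H:2 Cl:1
  CH3 → C:1 H:3
Element totals:
  C: 2
  H: 5
  Cl: 1
Molecular formula: C2H5Cl.
  M = 2(12.011) + 5(1.008) + 35.45
    = 24.022 + 5.040 + 35.450 = 64.512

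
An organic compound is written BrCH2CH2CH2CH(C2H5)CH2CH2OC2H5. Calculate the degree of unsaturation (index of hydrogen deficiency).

Atom tally by fragment:
  BrCH2 → C:1 H:2 Br:1
  CH2 → C:1 H:2
  CH2 → C:1 H:2
  CH(C2H5) → C:3 H:6
  CH2 → C:1 H:2
  CH2OC2H5 → C:3 H:7 O:1
Element totals:
  C: 10
  H: 21
  Br: 1
  O: 1
Molecular formula: C10H21BrO.
DoU = (2C + 2 + N − H − X) / 2 = (2·10 + 2 + 0 − 21 − 1) / 2 = 0.

0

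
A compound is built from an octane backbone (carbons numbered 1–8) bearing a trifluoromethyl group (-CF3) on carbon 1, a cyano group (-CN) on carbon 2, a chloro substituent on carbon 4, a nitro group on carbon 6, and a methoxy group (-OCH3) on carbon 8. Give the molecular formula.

Atom tally by fragment:
  F3CCH2 → C:2 H:2 F:3
  CH(CN) → C:2 H:1 N:1
  CH2 → C:1 H:2
  CH(Cl) → C:1 H:1 Cl:1
  CH2 → C:1 H:2
  CH(NO2) → C:1 H:1 N:1 O:2
  CH2 → C:1 H:2
  CH2OCH3 → C:2 H:5 O:1
Element totals:
  C: 11
  H: 16
  Cl: 1
  F: 3
  N: 2
  O: 3

C11H16ClF3N2O3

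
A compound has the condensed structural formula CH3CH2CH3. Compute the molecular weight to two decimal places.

44.10 g/mol

Element totals:
  C: 3
  H: 8
Molecular formula: C3H8.
  M = 3(12.011) + 8(1.008)
    = 36.033 + 8.064 = 44.097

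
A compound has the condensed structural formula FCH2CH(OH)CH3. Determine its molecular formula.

C3H7FO

Atom tally by fragment:
  FCH2 → C:1 H:2 F:1
  CH(OH) → C:1 H:2 O:1
  CH3 → C:1 H:3
Element totals:
  C: 3
  H: 7
  F: 1
  O: 1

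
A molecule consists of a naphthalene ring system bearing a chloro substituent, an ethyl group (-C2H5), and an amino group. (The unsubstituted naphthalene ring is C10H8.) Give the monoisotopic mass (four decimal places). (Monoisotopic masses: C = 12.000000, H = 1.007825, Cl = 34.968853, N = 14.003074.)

Atom tally by fragment:
  naphthalene ring system core → C:10 H:8
  (− 3 ring H displaced by substituents)
  + Cl → Cl:1
  + C2H5 → C:2 H:5
  + NH2 → N:1 H:2
Element totals:
  C: 12
  H: 12
  Cl: 1
  N: 1
Molecular formula: C12H12ClN.
  M = 12(12.0) + 12(1.007825) + 34.968853 + 14.003074
    = 144.000000 + 12.093900 + 34.968853 + 14.003074 = 205.065827

205.0658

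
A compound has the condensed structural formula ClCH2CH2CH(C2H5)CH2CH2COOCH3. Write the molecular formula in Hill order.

Element totals:
  C: 9
  H: 17
  Cl: 1
  O: 2

C9H17ClO2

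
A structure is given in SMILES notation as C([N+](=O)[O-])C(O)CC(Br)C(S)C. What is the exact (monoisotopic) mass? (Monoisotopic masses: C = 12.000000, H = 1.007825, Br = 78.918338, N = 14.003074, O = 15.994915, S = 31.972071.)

Atom tally by fragment:
  O2NCH2 → C:1 H:2 N:1 O:2
  CH(OH) → C:1 H:2 O:1
  CH2 → C:1 H:2
  CH(Br) → C:1 H:1 Br:1
  CH(SH) → C:1 H:2 S:1
  CH3 → C:1 H:3
Element totals:
  C: 6
  H: 12
  Br: 1
  N: 1
  O: 3
  S: 1
Molecular formula: C6H12BrNO3S.
  M = 6(12.0) + 12(1.007825) + 78.918338 + 14.003074 + 3(15.994915) + 31.972071
    = 72.000000 + 12.093900 + 78.918338 + 14.003074 + 47.984745 + 31.972071 = 256.972128

256.9721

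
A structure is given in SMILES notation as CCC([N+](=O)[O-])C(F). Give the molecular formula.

C4H8FNO2

Atom tally by fragment:
  CH3 → C:1 H:3
  CH2 → C:1 H:2
  CH(NO2) → C:1 H:1 N:1 O:2
  CH2F → C:1 H:2 F:1
Element totals:
  C: 4
  H: 8
  F: 1
  N: 1
  O: 2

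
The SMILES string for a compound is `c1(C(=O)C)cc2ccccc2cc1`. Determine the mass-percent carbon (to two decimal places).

Atom tally by fragment:
  naphthalene ring system core → C:10 H:8
  (− 1 ring H displaced by substituents)
  + COCH3 → C:2 H:3 O:1
Element totals:
  C: 12
  H: 10
  O: 1
Molecular formula: C12H10O.
Molar mass = 170.211 g/mol.
Mass from C: 12 × 12.011 = 144.132 g/mol.
%C = 144.132 / 170.211 × 100 = 84.68%.

84.68%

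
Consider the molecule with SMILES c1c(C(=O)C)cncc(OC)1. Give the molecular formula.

C8H9NO2

Atom tally by fragment:
  pyridine ring core → C:5 H:5 N:1
  (− 2 ring H displaced by substituents)
  + COCH3 → C:2 H:3 O:1
  + OCH3 → C:1 H:3 O:1
Element totals:
  C: 8
  H: 9
  N: 1
  O: 2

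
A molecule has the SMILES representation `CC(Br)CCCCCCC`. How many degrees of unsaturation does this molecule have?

0

Atom tally by fragment:
  CH3 → C:1 H:3
  CH(Br) → C:1 H:1 Br:1
  CH2 → C:1 H:2
  CH2 → C:1 H:2
  CH2 → C:1 H:2
  CH2 → C:1 H:2
  CH2 → C:1 H:2
  CH2 → C:1 H:2
  CH3 → C:1 H:3
Element totals:
  C: 9
  H: 19
  Br: 1
Molecular formula: C9H19Br.
DoU = (2C + 2 + N − H − X) / 2 = (2·9 + 2 + 0 − 19 − 1) / 2 = 0.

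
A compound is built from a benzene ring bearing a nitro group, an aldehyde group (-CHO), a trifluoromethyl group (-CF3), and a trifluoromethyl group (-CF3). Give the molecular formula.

Atom tally by fragment:
  benzene ring core → C:6 H:6
  (− 4 ring H displaced by substituents)
  + NO2 → N:1 O:2
  + CHO → C:1 H:1 O:1
  + CF3 → C:1 F:3
  + CF3 → C:1 F:3
Element totals:
  C: 9
  H: 3
  F: 6
  N: 1
  O: 3

C9H3F6NO3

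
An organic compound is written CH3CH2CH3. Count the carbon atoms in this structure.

3

Atom tally by fragment:
  CH3 → C:1 H:3
  CH2 → C:1 H:2
  CH3 → C:1 H:3
Element totals:
  C: 3
  H: 8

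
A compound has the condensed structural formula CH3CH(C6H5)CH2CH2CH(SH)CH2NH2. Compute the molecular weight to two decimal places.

209.35 g/mol

Element totals:
  C: 12
  H: 19
  N: 1
  S: 1
Molecular formula: C12H19NS.
  M = 12(12.011) + 19(1.008) + 14.007 + 32.06
    = 144.132 + 19.152 + 14.007 + 32.060 = 209.351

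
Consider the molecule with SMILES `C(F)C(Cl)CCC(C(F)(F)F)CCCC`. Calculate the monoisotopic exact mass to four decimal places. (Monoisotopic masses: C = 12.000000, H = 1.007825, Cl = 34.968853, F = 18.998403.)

248.0955

Atom tally by fragment:
  FCH2 → C:1 H:2 F:1
  CH(Cl) → C:1 H:1 Cl:1
  CH2 → C:1 H:2
  CH2 → C:1 H:2
  CH(CF3) → C:2 H:1 F:3
  CH2 → C:1 H:2
  CH2 → C:1 H:2
  CH2 → C:1 H:2
  CH3 → C:1 H:3
Element totals:
  C: 10
  H: 17
  Cl: 1
  F: 4
Molecular formula: C10H17ClF4.
  M = 10(12.0) + 17(1.007825) + 34.968853 + 4(18.998403)
    = 120.000000 + 17.133025 + 34.968853 + 75.993612 = 248.095490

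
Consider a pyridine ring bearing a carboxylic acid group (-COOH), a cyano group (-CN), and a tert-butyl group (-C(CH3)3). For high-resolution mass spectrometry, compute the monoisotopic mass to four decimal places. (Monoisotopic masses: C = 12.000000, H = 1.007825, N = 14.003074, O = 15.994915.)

204.0899

Atom tally by fragment:
  pyridine ring core → C:5 H:5 N:1
  (− 3 ring H displaced by substituents)
  + COOH → C:1 H:1 O:2
  + CN → C:1 N:1
  + C(CH3)3 → C:4 H:9
Element totals:
  C: 11
  H: 12
  N: 2
  O: 2
Molecular formula: C11H12N2O2.
  M = 11(12.0) + 12(1.007825) + 2(14.003074) + 2(15.994915)
    = 132.000000 + 12.093900 + 28.006148 + 31.989830 = 204.089878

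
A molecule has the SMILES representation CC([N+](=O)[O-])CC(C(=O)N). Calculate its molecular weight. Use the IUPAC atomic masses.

146.15 g/mol

Atom tally by fragment:
  CH3 → C:1 H:3
  CH(NO2) → C:1 H:1 N:1 O:2
  CH2 → C:1 H:2
  CH2CONH2 → C:2 H:4 O:1 N:1
Element totals:
  C: 5
  H: 10
  N: 2
  O: 3
Molecular formula: C5H10N2O3.
  M = 5(12.011) + 10(1.008) + 2(14.007) + 3(15.999)
    = 60.055 + 10.080 + 28.014 + 47.997 = 146.146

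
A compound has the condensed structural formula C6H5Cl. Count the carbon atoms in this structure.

Atom tally by fragment:
  benzene ring core → C:6 H:6
  (− 1 ring H displaced by substituents)
  + Cl → Cl:1
Element totals:
  C: 6
  H: 5
  Cl: 1

6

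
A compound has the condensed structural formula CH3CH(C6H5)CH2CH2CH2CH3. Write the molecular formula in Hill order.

Atom tally by fragment:
  CH3 → C:1 H:3
  CH(C6H5) → C:7 H:6
  CH2 → C:1 H:2
  CH2 → C:1 H:2
  CH2 → C:1 H:2
  CH3 → C:1 H:3
Element totals:
  C: 12
  H: 18

C12H18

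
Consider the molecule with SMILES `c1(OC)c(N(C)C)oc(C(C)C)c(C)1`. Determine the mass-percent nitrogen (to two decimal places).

7.10%

Atom tally by fragment:
  furan ring core → C:4 H:4 O:1
  (− 4 ring H displaced by substituents)
  + OCH3 → C:1 H:3 O:1
  + N(CH3)2 → N:1 C:2 H:6
  + CH(CH3)2 → C:3 H:7
  + CH3 → C:1 H:3
Element totals:
  C: 11
  H: 19
  N: 1
  O: 2
Molecular formula: C11H19NO2.
Molar mass = 197.278 g/mol.
Mass from N: 1 × 14.007 = 14.007 g/mol.
%N = 14.007 / 197.278 × 100 = 7.10%.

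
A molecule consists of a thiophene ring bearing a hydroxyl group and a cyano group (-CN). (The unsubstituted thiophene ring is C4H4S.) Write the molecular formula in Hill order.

Atom tally by fragment:
  thiophene ring core → C:4 H:4 S:1
  (− 2 ring H displaced by substituents)
  + OH → O:1 H:1
  + CN → C:1 N:1
Element totals:
  C: 5
  H: 3
  N: 1
  O: 1
  S: 1

C5H3NOS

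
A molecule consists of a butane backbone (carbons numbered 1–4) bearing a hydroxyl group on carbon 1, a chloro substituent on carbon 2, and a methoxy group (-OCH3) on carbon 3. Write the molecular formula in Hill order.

C5H11ClO2

Atom tally by fragment:
  HOCH2 → C:1 H:3 O:1
  CH(Cl) → C:1 H:1 Cl:1
  CH(OCH3) → C:2 H:4 O:1
  CH3 → C:1 H:3
Element totals:
  C: 5
  H: 11
  Cl: 1
  O: 2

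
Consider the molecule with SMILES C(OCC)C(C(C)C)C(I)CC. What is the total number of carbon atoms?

10

Atom tally by fragment:
  C2H5OCH2 → C:3 H:7 O:1
  CH(CH(CH3)2) → C:4 H:8
  CH(I) → C:1 H:1 I:1
  CH2 → C:1 H:2
  CH3 → C:1 H:3
Element totals:
  C: 10
  H: 21
  I: 1
  O: 1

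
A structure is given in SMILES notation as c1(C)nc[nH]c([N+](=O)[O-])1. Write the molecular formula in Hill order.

Atom tally by fragment:
  imidazole ring core → C:3 H:4 N:2
  (− 2 ring H displaced by substituents)
  + CH3 → C:1 H:3
  + NO2 → N:1 O:2
Element totals:
  C: 4
  H: 5
  N: 3
  O: 2

C4H5N3O2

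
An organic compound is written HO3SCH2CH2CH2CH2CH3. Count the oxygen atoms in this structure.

3

Element totals:
  C: 5
  H: 12
  O: 3
  S: 1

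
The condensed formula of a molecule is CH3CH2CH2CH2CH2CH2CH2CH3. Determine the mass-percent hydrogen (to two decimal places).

Element totals:
  C: 8
  H: 18
Molecular formula: C8H18.
Molar mass = 114.232 g/mol.
Mass from H: 18 × 1.008 = 18.144 g/mol.
%H = 18.144 / 114.232 × 100 = 15.88%.

15.88%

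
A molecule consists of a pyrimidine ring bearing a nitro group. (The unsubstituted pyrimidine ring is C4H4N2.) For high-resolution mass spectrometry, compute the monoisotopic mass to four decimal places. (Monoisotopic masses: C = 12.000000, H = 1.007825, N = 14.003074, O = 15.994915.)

125.0225

Atom tally by fragment:
  pyrimidine ring core → C:4 H:4 N:2
  (− 1 ring H displaced by substituents)
  + NO2 → N:1 O:2
Element totals:
  C: 4
  H: 3
  N: 3
  O: 2
Molecular formula: C4H3N3O2.
  M = 4(12.0) + 3(1.007825) + 3(14.003074) + 2(15.994915)
    = 48.000000 + 3.023475 + 42.009222 + 31.989830 = 125.022527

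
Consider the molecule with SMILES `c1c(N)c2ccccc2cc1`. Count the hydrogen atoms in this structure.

Atom tally by fragment:
  naphthalene ring system core → C:10 H:8
  (− 1 ring H displaced by substituents)
  + NH2 → N:1 H:2
Element totals:
  C: 10
  H: 9
  N: 1

9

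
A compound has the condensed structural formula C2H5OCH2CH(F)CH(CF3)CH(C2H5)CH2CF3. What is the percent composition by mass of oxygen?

Element totals:
  C: 11
  H: 17
  F: 7
  O: 1
Molecular formula: C11H17F7O.
Molar mass = 298.242 g/mol.
Mass from O: 1 × 15.999 = 15.999 g/mol.
%O = 15.999 / 298.242 × 100 = 5.36%.

5.36%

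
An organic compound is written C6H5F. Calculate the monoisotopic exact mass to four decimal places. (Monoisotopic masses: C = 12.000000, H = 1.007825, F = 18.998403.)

96.0375

Element totals:
  C: 6
  H: 5
  F: 1
Molecular formula: C6H5F.
  M = 6(12.0) + 5(1.007825) + 18.998403
    = 72.000000 + 5.039125 + 18.998403 = 96.037528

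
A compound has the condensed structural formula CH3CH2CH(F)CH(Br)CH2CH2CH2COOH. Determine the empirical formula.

Atom tally by fragment:
  CH3 → C:1 H:3
  CH2 → C:1 H:2
  CH(F) → C:1 H:1 F:1
  CH(Br) → C:1 H:1 Br:1
  CH2 → C:1 H:2
  CH2 → C:1 H:2
  CH2COOH → C:2 H:3 O:2
Element totals:
  C: 8
  H: 14
  Br: 1
  F: 1
  O: 2
Molecular formula: C8H14BrFO2.
gcd of subscripts (1, 8, 1, 14, 2) = 1, so the empirical formula equals the molecular formula.

C8H14BrFO2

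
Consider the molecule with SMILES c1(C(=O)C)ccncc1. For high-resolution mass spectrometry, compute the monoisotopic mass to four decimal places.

Atom tally by fragment:
  pyridine ring core → C:5 H:5 N:1
  (− 1 ring H displaced by substituents)
  + COCH3 → C:2 H:3 O:1
Element totals:
  C: 7
  H: 7
  N: 1
  O: 1
Molecular formula: C7H7NO.
  M = 7(12.0) + 7(1.007825) + 14.003074 + 15.994915
    = 84.000000 + 7.054775 + 14.003074 + 15.994915 = 121.052764

121.0528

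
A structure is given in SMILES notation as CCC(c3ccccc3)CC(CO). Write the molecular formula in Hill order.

Atom tally by fragment:
  CH3 → C:1 H:3
  CH2 → C:1 H:2
  CH(C6H5) → C:7 H:6
  CH2 → C:1 H:2
  CH2CH2OH → C:2 H:5 O:1
Element totals:
  C: 12
  H: 18
  O: 1

C12H18O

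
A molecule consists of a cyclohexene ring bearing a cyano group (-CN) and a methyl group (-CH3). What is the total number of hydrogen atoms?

11

Atom tally by fragment:
  cyclohexene ring core → C:6 H:10
  (− 2 ring H displaced by substituents)
  + CN → C:1 N:1
  + CH3 → C:1 H:3
Element totals:
  C: 8
  H: 11
  N: 1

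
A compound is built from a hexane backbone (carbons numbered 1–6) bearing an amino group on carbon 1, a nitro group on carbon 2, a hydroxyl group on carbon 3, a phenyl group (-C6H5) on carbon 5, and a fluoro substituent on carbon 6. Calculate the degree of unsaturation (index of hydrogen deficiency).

Atom tally by fragment:
  H2NCH2 → C:1 H:4 N:1
  CH(NO2) → C:1 H:1 N:1 O:2
  CH(OH) → C:1 H:2 O:1
  CH2 → C:1 H:2
  CH(C6H5) → C:7 H:6
  CH2F → C:1 H:2 F:1
Element totals:
  C: 12
  H: 17
  F: 1
  N: 2
  O: 3
Molecular formula: C12H17FN2O3.
DoU = (2C + 2 + N − H − X) / 2 = (2·12 + 2 + 2 − 17 − 1) / 2 = 5.

5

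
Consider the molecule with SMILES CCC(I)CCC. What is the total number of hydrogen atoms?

Atom tally by fragment:
  CH3 → C:1 H:3
  CH2 → C:1 H:2
  CH(I) → C:1 H:1 I:1
  CH2 → C:1 H:2
  CH2 → C:1 H:2
  CH3 → C:1 H:3
Element totals:
  C: 6
  H: 13
  I: 1

13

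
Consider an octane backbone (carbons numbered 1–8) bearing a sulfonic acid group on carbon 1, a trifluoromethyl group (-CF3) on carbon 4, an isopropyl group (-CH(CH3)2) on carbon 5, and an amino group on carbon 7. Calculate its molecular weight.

319.38 g/mol

Atom tally by fragment:
  HO3SCH2 → C:1 H:3 S:1 O:3
  CH2 → C:1 H:2
  CH2 → C:1 H:2
  CH(CF3) → C:2 H:1 F:3
  CH(CH(CH3)2) → C:4 H:8
  CH2 → C:1 H:2
  CH(NH2) → C:1 H:3 N:1
  CH3 → C:1 H:3
Element totals:
  C: 12
  H: 24
  F: 3
  N: 1
  O: 3
  S: 1
Molecular formula: C12H24F3NO3S.
  M = 12(12.011) + 24(1.008) + 3(18.998) + 14.007 + 3(15.999) + 32.06
    = 144.132 + 24.192 + 56.994 + 14.007 + 47.997 + 32.060 = 319.382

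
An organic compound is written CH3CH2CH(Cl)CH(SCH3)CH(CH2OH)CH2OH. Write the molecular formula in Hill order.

C8H17ClO2S

Atom tally by fragment:
  CH3 → C:1 H:3
  CH2 → C:1 H:2
  CH(Cl) → C:1 H:1 Cl:1
  CH(SCH3) → C:2 H:4 S:1
  CH(CH2OH) → C:2 H:4 O:1
  CH2OH → C:1 H:3 O:1
Element totals:
  C: 8
  H: 17
  Cl: 1
  O: 2
  S: 1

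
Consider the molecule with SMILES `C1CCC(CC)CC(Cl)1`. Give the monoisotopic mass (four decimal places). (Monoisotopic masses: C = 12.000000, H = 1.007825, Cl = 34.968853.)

146.0862

Atom tally by fragment:
  cyclohexane ring core → C:6 H:12
  (− 2 ring H displaced by substituents)
  + C2H5 → C:2 H:5
  + Cl → Cl:1
Element totals:
  C: 8
  H: 15
  Cl: 1
Molecular formula: C8H15Cl.
  M = 8(12.0) + 15(1.007825) + 34.968853
    = 96.000000 + 15.117375 + 34.968853 = 146.086228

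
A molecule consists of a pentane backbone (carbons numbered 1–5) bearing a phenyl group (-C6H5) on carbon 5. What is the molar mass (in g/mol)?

148.25 g/mol

Atom tally by fragment:
  CH3 → C:1 H:3
  CH2 → C:1 H:2
  CH2 → C:1 H:2
  CH2 → C:1 H:2
  CH2C6H5 → C:7 H:7
Element totals:
  C: 11
  H: 16
Molecular formula: C11H16.
  M = 11(12.011) + 16(1.008)
    = 132.121 + 16.128 = 148.249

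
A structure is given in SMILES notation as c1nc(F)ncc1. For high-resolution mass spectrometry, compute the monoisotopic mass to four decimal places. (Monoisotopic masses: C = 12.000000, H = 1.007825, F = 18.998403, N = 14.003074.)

98.0280

Atom tally by fragment:
  pyrimidine ring core → C:4 H:4 N:2
  (− 1 ring H displaced by substituents)
  + F → F:1
Element totals:
  C: 4
  H: 3
  F: 1
  N: 2
Molecular formula: C4H3FN2.
  M = 4(12.0) + 3(1.007825) + 18.998403 + 2(14.003074)
    = 48.000000 + 3.023475 + 18.998403 + 28.006148 = 98.028026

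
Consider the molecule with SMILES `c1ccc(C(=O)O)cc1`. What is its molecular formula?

Atom tally by fragment:
  benzene ring core → C:6 H:6
  (− 1 ring H displaced by substituents)
  + COOH → C:1 H:1 O:2
Element totals:
  C: 7
  H: 6
  O: 2

C7H6O2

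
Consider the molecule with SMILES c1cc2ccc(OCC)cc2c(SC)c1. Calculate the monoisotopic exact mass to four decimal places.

218.0765

Atom tally by fragment:
  naphthalene ring system core → C:10 H:8
  (− 2 ring H displaced by substituents)
  + OC2H5 → C:2 H:5 O:1
  + SCH3 → C:1 H:3 S:1
Element totals:
  C: 13
  H: 14
  O: 1
  S: 1
Molecular formula: C13H14OS.
  M = 13(12.0) + 14(1.007825) + 15.994915 + 31.972071
    = 156.000000 + 14.109550 + 15.994915 + 31.972071 = 218.076536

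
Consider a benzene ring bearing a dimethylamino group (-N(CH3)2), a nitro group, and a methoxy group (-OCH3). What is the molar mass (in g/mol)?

Atom tally by fragment:
  benzene ring core → C:6 H:6
  (− 3 ring H displaced by substituents)
  + N(CH3)2 → N:1 C:2 H:6
  + NO2 → N:1 O:2
  + OCH3 → C:1 H:3 O:1
Element totals:
  C: 9
  H: 12
  N: 2
  O: 3
Molecular formula: C9H12N2O3.
  M = 9(12.011) + 12(1.008) + 2(14.007) + 3(15.999)
    = 108.099 + 12.096 + 28.014 + 47.997 = 196.206

196.21 g/mol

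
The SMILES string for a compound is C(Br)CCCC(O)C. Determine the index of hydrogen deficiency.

0

Atom tally by fragment:
  BrCH2 → C:1 H:2 Br:1
  CH2 → C:1 H:2
  CH2 → C:1 H:2
  CH2 → C:1 H:2
  CH(OH) → C:1 H:2 O:1
  CH3 → C:1 H:3
Element totals:
  C: 6
  H: 13
  Br: 1
  O: 1
Molecular formula: C6H13BrO.
DoU = (2C + 2 + N − H − X) / 2 = (2·6 + 2 + 0 − 13 − 1) / 2 = 0.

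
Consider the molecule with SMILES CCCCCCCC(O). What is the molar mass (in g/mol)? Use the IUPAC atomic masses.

130.23 g/mol

Atom tally by fragment:
  CH3 → C:1 H:3
  CH2 → C:1 H:2
  CH2 → C:1 H:2
  CH2 → C:1 H:2
  CH2 → C:1 H:2
  CH2 → C:1 H:2
  CH2 → C:1 H:2
  CH2OH → C:1 H:3 O:1
Element totals:
  C: 8
  H: 18
  O: 1
Molecular formula: C8H18O.
  M = 8(12.011) + 18(1.008) + 15.999
    = 96.088 + 18.144 + 15.999 = 130.231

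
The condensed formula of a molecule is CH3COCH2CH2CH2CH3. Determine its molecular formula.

C6H12O

Atom tally by fragment:
  CH3COCH2 → C:3 H:5 O:1
  CH2 → C:1 H:2
  CH2 → C:1 H:2
  CH3 → C:1 H:3
Element totals:
  C: 6
  H: 12
  O: 1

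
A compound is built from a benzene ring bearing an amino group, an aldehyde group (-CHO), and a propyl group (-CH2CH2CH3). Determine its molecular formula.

Atom tally by fragment:
  benzene ring core → C:6 H:6
  (− 3 ring H displaced by substituents)
  + NH2 → N:1 H:2
  + CHO → C:1 H:1 O:1
  + CH2CH2CH3 → C:3 H:7
Element totals:
  C: 10
  H: 13
  N: 1
  O: 1

C10H13NO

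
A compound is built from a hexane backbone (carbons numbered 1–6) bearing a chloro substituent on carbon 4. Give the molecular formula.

C6H13Cl

Atom tally by fragment:
  CH3 → C:1 H:3
  CH2 → C:1 H:2
  CH2 → C:1 H:2
  CH(Cl) → C:1 H:1 Cl:1
  CH2 → C:1 H:2
  CH3 → C:1 H:3
Element totals:
  C: 6
  H: 13
  Cl: 1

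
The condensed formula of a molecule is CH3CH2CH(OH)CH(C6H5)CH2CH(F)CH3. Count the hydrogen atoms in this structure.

19

Atom tally by fragment:
  CH3 → C:1 H:3
  CH2 → C:1 H:2
  CH(OH) → C:1 H:2 O:1
  CH(C6H5) → C:7 H:6
  CH2 → C:1 H:2
  CH(F) → C:1 H:1 F:1
  CH3 → C:1 H:3
Element totals:
  C: 13
  H: 19
  F: 1
  O: 1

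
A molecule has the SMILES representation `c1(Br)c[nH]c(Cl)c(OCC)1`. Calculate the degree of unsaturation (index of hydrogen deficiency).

Atom tally by fragment:
  pyrrole ring core → C:4 H:5 N:1
  (− 3 ring H displaced by substituents)
  + Br → Br:1
  + Cl → Cl:1
  + OC2H5 → C:2 H:5 O:1
Element totals:
  C: 6
  H: 7
  Br: 1
  Cl: 1
  N: 1
  O: 1
Molecular formula: C6H7BrClNO.
DoU = (2C + 2 + N − H − X) / 2 = (2·6 + 2 + 1 − 7 − 2) / 2 = 3.

3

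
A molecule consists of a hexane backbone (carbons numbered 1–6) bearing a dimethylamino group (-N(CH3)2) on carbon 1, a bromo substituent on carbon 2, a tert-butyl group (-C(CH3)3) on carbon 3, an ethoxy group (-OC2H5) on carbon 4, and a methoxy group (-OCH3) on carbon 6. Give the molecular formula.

Atom tally by fragment:
  (CH3)2NCH2 → C:3 H:8 N:1
  CH(Br) → C:1 H:1 Br:1
  CH(C(CH3)3) → C:5 H:10
  CH(OC2H5) → C:3 H:6 O:1
  CH2 → C:1 H:2
  CH2OCH3 → C:2 H:5 O:1
Element totals:
  C: 15
  H: 32
  Br: 1
  N: 1
  O: 2

C15H32BrNO2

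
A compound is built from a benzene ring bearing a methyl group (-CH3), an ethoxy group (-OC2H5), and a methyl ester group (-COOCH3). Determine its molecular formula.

C11H14O3

Atom tally by fragment:
  benzene ring core → C:6 H:6
  (− 3 ring H displaced by substituents)
  + CH3 → C:1 H:3
  + OC2H5 → C:2 H:5 O:1
  + COOCH3 → C:2 H:3 O:2
Element totals:
  C: 11
  H: 14
  O: 3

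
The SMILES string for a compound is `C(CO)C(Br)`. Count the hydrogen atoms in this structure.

Atom tally by fragment:
  HOCH2CH2 → C:2 H:5 O:1
  CH2Br → C:1 H:2 Br:1
Element totals:
  C: 3
  H: 7
  Br: 1
  O: 1

7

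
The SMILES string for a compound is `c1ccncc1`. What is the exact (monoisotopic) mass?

Atom tally by fragment:
  pyridine ring core → C:5 H:5 N:1
Element totals:
  C: 5
  H: 5
  N: 1
Molecular formula: C5H5N.
  M = 5(12.0) + 5(1.007825) + 14.003074
    = 60.000000 + 5.039125 + 14.003074 = 79.042199

79.0422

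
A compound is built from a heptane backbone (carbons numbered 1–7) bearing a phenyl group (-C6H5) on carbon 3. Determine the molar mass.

176.30 g/mol

Atom tally by fragment:
  CH3 → C:1 H:3
  CH2 → C:1 H:2
  CH(C6H5) → C:7 H:6
  CH2 → C:1 H:2
  CH2 → C:1 H:2
  CH2 → C:1 H:2
  CH3 → C:1 H:3
Element totals:
  C: 13
  H: 20
Molecular formula: C13H20.
  M = 13(12.011) + 20(1.008)
    = 156.143 + 20.160 = 176.303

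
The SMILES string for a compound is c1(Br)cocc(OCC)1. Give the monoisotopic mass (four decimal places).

Atom tally by fragment:
  furan ring core → C:4 H:4 O:1
  (− 2 ring H displaced by substituents)
  + Br → Br:1
  + OC2H5 → C:2 H:5 O:1
Element totals:
  C: 6
  H: 7
  Br: 1
  O: 2
Molecular formula: C6H7BrO2.
  M = 6(12.0) + 7(1.007825) + 78.918338 + 2(15.994915)
    = 72.000000 + 7.054775 + 78.918338 + 31.989830 = 189.962943

189.9629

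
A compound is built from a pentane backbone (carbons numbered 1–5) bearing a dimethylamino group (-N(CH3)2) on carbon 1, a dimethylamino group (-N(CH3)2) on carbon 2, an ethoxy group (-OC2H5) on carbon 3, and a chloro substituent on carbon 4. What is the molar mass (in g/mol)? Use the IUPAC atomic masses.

Atom tally by fragment:
  (CH3)2NCH2 → C:3 H:8 N:1
  CH(N(CH3)2) → C:3 H:7 N:1
  CH(OC2H5) → C:3 H:6 O:1
  CH(Cl) → C:1 H:1 Cl:1
  CH3 → C:1 H:3
Element totals:
  C: 11
  H: 25
  Cl: 1
  N: 2
  O: 1
Molecular formula: C11H25ClN2O.
  M = 11(12.011) + 25(1.008) + 35.45 + 2(14.007) + 15.999
    = 132.121 + 25.200 + 35.450 + 28.014 + 15.999 = 236.784

236.78 g/mol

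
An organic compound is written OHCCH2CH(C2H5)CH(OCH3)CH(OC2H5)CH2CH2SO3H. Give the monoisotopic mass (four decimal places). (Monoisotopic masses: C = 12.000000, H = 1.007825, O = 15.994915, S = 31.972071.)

Element totals:
  C: 12
  H: 24
  O: 6
  S: 1
Molecular formula: C12H24O6S.
  M = 12(12.0) + 24(1.007825) + 6(15.994915) + 31.972071
    = 144.000000 + 24.187800 + 95.969490 + 31.972071 = 296.129361

296.1294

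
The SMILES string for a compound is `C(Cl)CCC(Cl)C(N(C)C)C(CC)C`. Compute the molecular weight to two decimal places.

Atom tally by fragment:
  ClCH2 → C:1 H:2 Cl:1
  CH2 → C:1 H:2
  CH2 → C:1 H:2
  CH(Cl) → C:1 H:1 Cl:1
  CH(N(CH3)2) → C:3 H:7 N:1
  CH(C2H5) → C:3 H:6
  CH3 → C:1 H:3
Element totals:
  C: 11
  H: 23
  Cl: 2
  N: 1
Molecular formula: C11H23Cl2N.
  M = 11(12.011) + 23(1.008) + 2(35.45) + 14.007
    = 132.121 + 23.184 + 70.900 + 14.007 = 240.212

240.21 g/mol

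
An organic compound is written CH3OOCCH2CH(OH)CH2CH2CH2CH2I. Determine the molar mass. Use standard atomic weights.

Element totals:
  C: 8
  H: 15
  I: 1
  O: 3
Molecular formula: C8H15IO3.
  M = 8(12.011) + 15(1.008) + 126.904 + 3(15.999)
    = 96.088 + 15.120 + 126.904 + 47.997 = 286.109

286.11 g/mol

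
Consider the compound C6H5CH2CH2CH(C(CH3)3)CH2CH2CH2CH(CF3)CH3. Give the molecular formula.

Atom tally by fragment:
  C6H5CH2 → C:7 H:7
  CH2 → C:1 H:2
  CH(C(CH3)3) → C:5 H:10
  CH2 → C:1 H:2
  CH2 → C:1 H:2
  CH2 → C:1 H:2
  CH(CF3) → C:2 H:1 F:3
  CH3 → C:1 H:3
Element totals:
  C: 19
  H: 29
  F: 3

C19H29F3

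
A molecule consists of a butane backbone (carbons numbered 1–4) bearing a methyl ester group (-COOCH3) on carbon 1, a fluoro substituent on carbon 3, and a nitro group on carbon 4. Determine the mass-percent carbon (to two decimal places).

40.23%

Atom tally by fragment:
  CH3OOCCH2 → C:3 H:5 O:2
  CH2 → C:1 H:2
  CH(F) → C:1 H:1 F:1
  CH2NO2 → C:1 H:2 N:1 O:2
Element totals:
  C: 6
  H: 10
  F: 1
  N: 1
  O: 4
Molecular formula: C6H10FNO4.
Molar mass = 179.147 g/mol.
Mass from C: 6 × 12.011 = 72.066 g/mol.
%C = 72.066 / 179.147 × 100 = 40.23%.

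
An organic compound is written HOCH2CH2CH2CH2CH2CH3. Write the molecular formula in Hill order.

Atom tally by fragment:
  HOCH2CH2 → C:2 H:5 O:1
  CH2 → C:1 H:2
  CH2 → C:1 H:2
  CH2 → C:1 H:2
  CH3 → C:1 H:3
Element totals:
  C: 6
  H: 14
  O: 1

C6H14O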